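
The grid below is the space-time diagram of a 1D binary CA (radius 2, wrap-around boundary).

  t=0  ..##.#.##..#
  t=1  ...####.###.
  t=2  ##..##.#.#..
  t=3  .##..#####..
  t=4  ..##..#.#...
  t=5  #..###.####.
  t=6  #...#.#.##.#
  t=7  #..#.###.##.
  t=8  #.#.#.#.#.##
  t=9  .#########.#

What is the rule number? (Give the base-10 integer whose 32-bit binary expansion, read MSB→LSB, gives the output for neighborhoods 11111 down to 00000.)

1312161030

  [31] ##### => .  t=3,i=7
  [30] ####. => #  t=1,i=5
  [29] ###.# => .  t=1,i=6
  [28] ###.. => .  t=1,i=10
  [27] ##.## => #  t=1,i=7
  [26] ##.#. => #  t=0,i=4
  [25] ##..# => #  t=0,i=9
  [24] ##... => .  t=1,i=11
  [23] #.### => .  t=1,i=8
  [22] #.##. => .  t=0,i=7
  [21] #.#.# => #  t=0,i=5
  [20] #.#.. => #  t=2,i=9
  [19] #..## => .  t=0,i=1
  [18] #..#. => #  t=0,i=10
  [17] #...# => .  t=3,i=11
  [16] #.... => #  t=1,i=0
  [15] .#### => #  t=1,i=4
  [14] .###. => #  t=1,i=9
  [13] .##.# => #  t=0,i=3
  [12] .##.. => #  t=0,i=8
  [11] .#.## => #  t=0,i=6
  [10] .#.#. => #  t=2,i=8
  [9] .#..# => .  t=0,i=0
  [8] .#... => #  t=4,i=9
  [7] ..### => .  t=1,i=3
  [6] ..##. => .  t=0,i=2
  [5] ..#.# => .  t=4,i=6
  [4] ..#.. => .  t=0,i=11
  [3] ...## => .  t=1,i=2
  [2] ...#. => #  t=6,i=3
  [1] ....# => #  t=1,i=1
  [0] ..... => .  t=4,i=11
  bits 01001110001101011111110100000110 = 1312161030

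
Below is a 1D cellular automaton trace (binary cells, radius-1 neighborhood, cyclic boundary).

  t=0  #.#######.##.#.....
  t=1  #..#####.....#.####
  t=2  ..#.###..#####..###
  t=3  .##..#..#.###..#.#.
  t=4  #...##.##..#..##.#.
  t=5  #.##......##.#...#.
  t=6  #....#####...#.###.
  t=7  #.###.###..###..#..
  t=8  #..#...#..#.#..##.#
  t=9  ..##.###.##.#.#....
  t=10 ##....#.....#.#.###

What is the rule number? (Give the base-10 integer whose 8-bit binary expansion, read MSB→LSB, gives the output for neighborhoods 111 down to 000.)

135

  nb ###: next=#  (t=0,i=3, bit7=1)
  nb ##.: next=.  (t=0,i=8, bit6=0)
  nb #.#: next=.  (t=0,i=1, bit5=0)
  nb #..: next=.  (t=0,i=14, bit4=0)
  nb .##: next=.  (t=0,i=2, bit3=0)
  nb .#.: next=#  (t=0,i=0, bit2=1)
  nb ..#: next=#  (t=0,i=18, bit1=1)
  nb ...: next=#  (t=0,i=15, bit0=1)
  bits 10000111 = 135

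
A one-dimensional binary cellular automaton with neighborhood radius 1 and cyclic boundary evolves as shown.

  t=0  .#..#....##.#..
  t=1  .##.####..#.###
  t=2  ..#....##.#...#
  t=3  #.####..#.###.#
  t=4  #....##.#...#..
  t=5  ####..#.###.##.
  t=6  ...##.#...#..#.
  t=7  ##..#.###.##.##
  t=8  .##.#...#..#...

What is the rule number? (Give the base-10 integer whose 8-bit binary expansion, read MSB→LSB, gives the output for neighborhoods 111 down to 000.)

  nb ###: next=.  (t=1,i=5, bit7=0)
  nb ##.: next=#  (t=0,i=10, bit6=1)
  nb #.#: next=.  (t=0,i=11, bit5=0)
  nb #..: next=#  (t=0,i=2, bit4=1)
  nb .##: next=.  (t=0,i=9, bit3=0)
  nb .#.: next=#  (t=0,i=1, bit2=1)
  nb ..#: next=.  (t=0,i=0, bit1=0)
  nb ...: next=#  (t=0,i=6, bit0=1)
  bits 01010101 = 85

85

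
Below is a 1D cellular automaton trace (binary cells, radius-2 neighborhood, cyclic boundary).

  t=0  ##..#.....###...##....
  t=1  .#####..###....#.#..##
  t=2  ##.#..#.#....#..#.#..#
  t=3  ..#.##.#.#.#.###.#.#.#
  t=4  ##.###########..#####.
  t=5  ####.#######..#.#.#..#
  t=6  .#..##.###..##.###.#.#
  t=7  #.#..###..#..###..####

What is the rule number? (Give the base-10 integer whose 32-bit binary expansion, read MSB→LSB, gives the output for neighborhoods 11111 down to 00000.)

2397323162

  #####|#  b31=1 t=1,i=3
  ####.|.  b30=0 t=1,i=4
  ###.#|.  b29=0 t=2,i=1
  ###..|.  b28=0 t=0,i=12
  ##.##|#  b27=1 t=1,i=0
  ##.#.|#  b26=1 t=2,i=2
  ##..#|#  b25=1 t=0,i=2
  ##...|.  b24=0 t=0,i=13
  #.###|#  b23=1 t=1,i=1
  #.##.|#  b22=1 t=3,i=4
  #.#.#|#  b21=1 t=3,i=7
  #.#..|.  b20=0 t=1,i=17
  #..##|.  b19=0 t=1,i=7
  #..#.|#  b18=1 t=0,i=3
  #...#|.  b17=0 t=0,i=14
  #....|.  b16=0 t=0,i=6
  .####|.  b15=0 t=1,i=2
  .###.|.  b14=0 t=0,i=11
  .##.#|#  b13=1 t=1,i=21
  .##..|#  b12=1 t=0,i=1
  .#.##|#  b11=1 t=3,i=3
  .#.#.|#  b10=1 t=1,i=16
  .#..#|#  b9=1 t=1,i=18
  .#...|#  b8=1 t=0,i=5
  ..###|#  b7=1 t=0,i=10
  ..##.|.  b6=0 t=0,i=0
  ..#.#|.  b5=0 t=1,i=15
  ..#..|#  b4=1 t=0,i=4
  ...##|#  b3=1 t=0,i=9
  ...#.|.  b2=0 t=1,i=14
  ....#|#  b1=1 t=0,i=8
  .....|.  b0=0 t=0,i=7
  bits 10001110111001000011111110011010 = 2397323162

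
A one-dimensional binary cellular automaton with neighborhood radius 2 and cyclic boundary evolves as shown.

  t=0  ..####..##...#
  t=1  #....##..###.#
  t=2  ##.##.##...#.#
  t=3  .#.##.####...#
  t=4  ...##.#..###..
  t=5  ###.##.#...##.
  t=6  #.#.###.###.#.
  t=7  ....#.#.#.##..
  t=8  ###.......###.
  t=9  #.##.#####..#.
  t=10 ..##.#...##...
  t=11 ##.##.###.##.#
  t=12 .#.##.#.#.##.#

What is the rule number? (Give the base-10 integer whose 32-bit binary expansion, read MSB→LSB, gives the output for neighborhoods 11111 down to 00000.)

935473947

  [31] ##### => .  t=9,i=7
  [30] ####. => .  t=0,i=4
  [29] ###.# => #  t=1,i=11
  [28] ###.. => #  t=0,i=5
  [27] ##.## => .  t=1,i=12
  [26] ##.#. => #  t=4,i=5
  [25] ##..# => #  t=0,i=6
  [24] ##... => #  t=0,i=10
  [23] #.### => #  t=2,i=13
  [22] #.##. => #  t=1,i=13
  [21] #.#.# => .  t=3,i=1
  [20] #.#.. => .  t=4,i=6
  [19] #..## => .  t=0,i=1
  [18] #..#. => .  t=9,i=11
  [17] #...# => #  t=0,i=11
  [16] #.... => .  t=1,i=2
  [15] .#### => .  t=0,i=3
  [14] .###. => .  t=1,i=10
  [13] .##.# => #  t=2,i=4
  [12] .##.. => #  t=0,i=9
  [11] .#.## => .  t=2,i=12
  [10] .#.#. => .  t=3,i=0
  [9] .#..# => #  t=0,i=0
  [8] .#... => #  t=5,i=8
  [7] ..### => .  t=0,i=2
  [6] ..##. => .  t=0,i=8
  [5] ..#.# => .  t=2,i=11
  [4] ..#.. => #  t=0,i=13
  [3] ...## => #  t=1,i=4
  [2] ...#. => .  t=0,i=12
  [1] ....# => #  t=1,i=3
  [0] ..... => #  t=4,i=0
  bits 00110111110000100011001100011011 = 935473947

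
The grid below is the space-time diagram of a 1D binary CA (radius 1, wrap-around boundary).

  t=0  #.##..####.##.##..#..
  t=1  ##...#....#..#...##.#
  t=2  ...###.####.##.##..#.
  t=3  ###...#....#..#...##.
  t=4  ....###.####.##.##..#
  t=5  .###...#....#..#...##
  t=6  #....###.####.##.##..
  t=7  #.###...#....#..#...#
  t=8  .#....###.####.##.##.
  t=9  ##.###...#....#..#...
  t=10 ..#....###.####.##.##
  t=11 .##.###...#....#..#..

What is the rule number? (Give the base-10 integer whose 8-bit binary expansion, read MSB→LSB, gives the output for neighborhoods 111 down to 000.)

39

  [7] ### => .  t=0,i=7
  [6] ##. => .  t=0,i=3
  [5] #.# => #  t=0,i=1
  [4] #.. => .  t=0,i=4
  [3] .## => .  t=0,i=2
  [2] .#. => #  t=0,i=0
  [1] ..# => #  t=0,i=5
  [0] ... => #  t=1,i=3
  bits 00100111 = 39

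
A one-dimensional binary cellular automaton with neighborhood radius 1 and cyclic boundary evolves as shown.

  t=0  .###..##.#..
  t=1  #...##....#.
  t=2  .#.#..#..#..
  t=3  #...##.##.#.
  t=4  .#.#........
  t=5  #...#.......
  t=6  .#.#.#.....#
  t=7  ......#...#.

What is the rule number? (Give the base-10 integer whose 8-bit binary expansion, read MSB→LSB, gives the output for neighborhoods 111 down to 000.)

18

  [7] ### => .  t=0,i=2
  [6] ##. => .  t=0,i=3
  [5] #.# => .  t=0,i=8
  [4] #.. => #  t=0,i=4
  [3] .## => .  t=0,i=1
  [2] .#. => .  t=0,i=9
  [1] ..# => #  t=0,i=0
  [0] ... => .  t=0,i=11
  bits 00010010 = 18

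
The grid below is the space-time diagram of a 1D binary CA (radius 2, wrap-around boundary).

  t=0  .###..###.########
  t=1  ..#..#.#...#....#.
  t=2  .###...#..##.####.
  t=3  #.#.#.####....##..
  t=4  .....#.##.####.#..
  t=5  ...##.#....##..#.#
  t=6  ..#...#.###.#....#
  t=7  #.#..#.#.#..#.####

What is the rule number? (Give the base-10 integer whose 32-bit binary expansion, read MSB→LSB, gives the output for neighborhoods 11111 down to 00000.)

  [31] ##### => .  t=0,i=12
  [30] ####. => #  t=0,i=16
  [29] ###.# => .  t=0,i=8
  [28] ###.. => .  t=0,i=3
  [27] ##.## => .  t=0,i=0
  [26] ##.#. => .  t=4,i=14
  [25] ##..# => .  t=0,i=4
  [24] ##... => #  t=2,i=4
  [23] #.### => .  t=0,i=1
  [22] #.##. => .  t=4,i=7
  [21] #.#.# => .  t=3,i=2
  [20] #.#.. => #  t=1,i=7
  [19] #..## => #  t=0,i=5
  [18] #..#. => .  t=1,i=4
  [17] #...# => .  t=1,i=0
  [16] #.... => #  t=1,i=13
  [15] .#### => #  t=0,i=11
  [14] .###. => #  t=0,i=2
  [13] .##.# => .  t=2,i=11
  [12] .##.. => #  t=3,i=15
  [11] .#.## => #  t=3,i=5
  [10] .#.#. => .  t=1,i=6
  [9] .#..# => #  t=1,i=3
  [8] .#... => .  t=1,i=8
  [7] ..### => .  t=0,i=6
  [6] ..##. => .  t=2,i=10
  [5] ..#.# => .  t=1,i=5
  [4] ..#.. => #  t=1,i=2
  [3] ...## => #  t=3,i=13
  [2] ...#. => #  t=1,i=1
  [1] ....# => #  t=1,i=14
  [0] ..... => .  t=4,i=0
  bits 01000001000110011101101000011110 = 1092213278

1092213278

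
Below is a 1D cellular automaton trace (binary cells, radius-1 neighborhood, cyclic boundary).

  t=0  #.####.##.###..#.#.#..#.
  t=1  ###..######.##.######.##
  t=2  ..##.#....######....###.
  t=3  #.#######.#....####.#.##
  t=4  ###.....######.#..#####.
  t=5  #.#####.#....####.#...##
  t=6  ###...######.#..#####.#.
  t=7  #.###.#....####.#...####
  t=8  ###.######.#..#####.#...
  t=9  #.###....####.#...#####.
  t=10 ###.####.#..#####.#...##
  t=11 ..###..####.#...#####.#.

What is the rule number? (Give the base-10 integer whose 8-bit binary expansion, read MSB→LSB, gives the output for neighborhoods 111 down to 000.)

  ### -> .   bit 7 = 0  t=0,i=3
  ##. -> #   bit 6 = 1  t=0,i=5
  #.# -> #   bit 5 = 1  t=0,i=1
  #.. -> #   bit 4 = 1  t=0,i=13
  .## -> #   bit 3 = 1  t=0,i=2
  .#. -> #   bit 2 = 1  t=0,i=0
  ..# -> .   bit 1 = 0  t=0,i=14
  ... -> #   bit 0 = 1  t=2,i=0
  bits 01111101 = 125

125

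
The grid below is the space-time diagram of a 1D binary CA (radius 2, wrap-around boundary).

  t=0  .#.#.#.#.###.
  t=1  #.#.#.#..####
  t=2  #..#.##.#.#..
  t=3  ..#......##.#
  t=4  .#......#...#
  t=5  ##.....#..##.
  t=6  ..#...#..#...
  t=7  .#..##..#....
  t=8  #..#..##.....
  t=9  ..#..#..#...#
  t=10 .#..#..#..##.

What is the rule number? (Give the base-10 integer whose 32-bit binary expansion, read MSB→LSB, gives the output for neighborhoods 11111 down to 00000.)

  [31] ##### => .  t=1,i=11
  [30] ####. => .  t=1,i=12
  [29] ###.# => #  t=1,i=0
  [28] ###.. => #  t=0,i=11
  [27] ##.## => .  t=5,i=12
  [26] ##.#. => .  t=1,i=1
  [25] ##..# => #  t=0,i=12
  [24] ##... => #  t=5,i=2
  [23] #.### => #  t=0,i=9
  [22] #.##. => .  t=2,i=5
  [21] #.#.# => .  t=0,i=3
  [20] #.#.. => #  t=1,i=6
  [19] #..## => #  t=1,i=8
  [18] #..#. => #  t=0,i=0
  [17] #...# => #  t=4,i=10
  [16] #.... => .  t=3,i=4
  [15] .#### => #  t=1,i=10
  [14] .###. => #  t=0,i=10
  [13] .##.# => .  t=2,i=6
  [12] .##.. => .  t=5,i=1
  [11] .#.## => .  t=0,i=8
  [10] .#.#. => #  t=0,i=2
  [9] .#..# => .  t=1,i=7
  [8] .#... => .  t=3,i=3
  [7] ..### => .  t=1,i=9
  [6] ..##. => .  t=3,i=9
  [5] ..#.# => .  t=0,i=1
  [4] ..#.. => .  t=2,i=0
  [3] ...## => #  t=3,i=8
  [2] ...#. => #  t=4,i=7
  [1] ....# => .  t=3,i=7
  [0] ..... => .  t=3,i=5
  bits 00110011100111101100010000001100 = 866042892

866042892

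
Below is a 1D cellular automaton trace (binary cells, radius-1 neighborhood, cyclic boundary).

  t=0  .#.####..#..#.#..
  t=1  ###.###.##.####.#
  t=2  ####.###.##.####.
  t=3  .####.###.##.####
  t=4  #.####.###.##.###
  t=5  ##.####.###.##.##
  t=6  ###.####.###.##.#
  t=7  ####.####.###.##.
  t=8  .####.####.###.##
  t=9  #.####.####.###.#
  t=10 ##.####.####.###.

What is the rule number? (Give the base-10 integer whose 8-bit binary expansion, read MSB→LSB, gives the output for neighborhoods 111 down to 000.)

  nb ###: next=#  (t=0,i=4, bit7=1)
  nb ##.: next=#  (t=0,i=6, bit6=1)
  nb #.#: next=#  (t=0,i=2, bit5=1)
  nb #..: next=.  (t=0,i=7, bit4=0)
  nb .##: next=.  (t=0,i=3, bit3=0)
  nb .#.: next=#  (t=0,i=1, bit2=1)
  nb ..#: next=#  (t=0,i=0, bit1=1)
  nb ...: next=#  (t=0,i=16, bit0=1)
  bits 11100111 = 231

231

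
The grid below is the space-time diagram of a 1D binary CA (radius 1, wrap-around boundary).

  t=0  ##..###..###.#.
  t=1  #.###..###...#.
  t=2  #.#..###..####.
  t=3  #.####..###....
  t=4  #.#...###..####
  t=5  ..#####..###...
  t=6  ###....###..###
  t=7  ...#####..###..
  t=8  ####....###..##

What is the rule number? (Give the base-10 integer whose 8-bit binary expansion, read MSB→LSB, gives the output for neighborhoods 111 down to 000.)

31

  ###|.  b7=0 t=0,i=5
  ##.|.  b6=0 t=0,i=1
  #.#|.  b5=0 t=0,i=12
  #..|#  b4=1 t=0,i=2
  .##|#  b3=1 t=0,i=0
  .#.|#  b2=1 t=0,i=13
  ..#|#  b1=1 t=0,i=3
  ...|#  b0=1 t=1,i=11
  bits 00011111 = 31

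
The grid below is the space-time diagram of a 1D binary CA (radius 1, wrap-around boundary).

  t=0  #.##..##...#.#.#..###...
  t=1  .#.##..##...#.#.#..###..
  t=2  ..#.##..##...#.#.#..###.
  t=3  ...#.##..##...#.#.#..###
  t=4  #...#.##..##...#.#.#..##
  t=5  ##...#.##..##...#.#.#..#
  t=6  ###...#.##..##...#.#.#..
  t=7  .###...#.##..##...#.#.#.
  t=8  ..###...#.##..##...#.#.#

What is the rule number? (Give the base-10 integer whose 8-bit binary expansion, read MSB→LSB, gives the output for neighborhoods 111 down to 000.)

  ###|#  b7=1 t=0,i=19
  ##.|#  b6=1 t=0,i=3
  #.#|#  b5=1 t=0,i=1
  #..|#  b4=1 t=0,i=4
  .##|.  b3=0 t=0,i=2
  .#.|.  b2=0 t=0,i=0
  ..#|.  b1=0 t=0,i=5
  ...|.  b0=0 t=0,i=9
  bits 11110000 = 240

240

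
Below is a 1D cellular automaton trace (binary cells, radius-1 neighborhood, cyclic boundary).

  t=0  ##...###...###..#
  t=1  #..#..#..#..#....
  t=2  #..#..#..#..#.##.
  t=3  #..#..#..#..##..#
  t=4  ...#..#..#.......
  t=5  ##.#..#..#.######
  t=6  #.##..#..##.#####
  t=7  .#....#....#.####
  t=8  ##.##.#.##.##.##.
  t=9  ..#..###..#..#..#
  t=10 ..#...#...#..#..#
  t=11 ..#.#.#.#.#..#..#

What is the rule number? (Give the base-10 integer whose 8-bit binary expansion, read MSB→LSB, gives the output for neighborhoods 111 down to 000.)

165

  nb ###: next=#  (t=0,i=0, bit7=1)
  nb ##.: next=.  (t=0,i=1, bit6=0)
  nb #.#: next=#  (t=2,i=13, bit5=1)
  nb #..: next=.  (t=0,i=2, bit4=0)
  nb .##: next=.  (t=0,i=5, bit3=0)
  nb .#.: next=#  (t=1,i=0, bit2=1)
  nb ..#: next=.  (t=0,i=4, bit1=0)
  nb ...: next=#  (t=0,i=3, bit0=1)
  bits 10100101 = 165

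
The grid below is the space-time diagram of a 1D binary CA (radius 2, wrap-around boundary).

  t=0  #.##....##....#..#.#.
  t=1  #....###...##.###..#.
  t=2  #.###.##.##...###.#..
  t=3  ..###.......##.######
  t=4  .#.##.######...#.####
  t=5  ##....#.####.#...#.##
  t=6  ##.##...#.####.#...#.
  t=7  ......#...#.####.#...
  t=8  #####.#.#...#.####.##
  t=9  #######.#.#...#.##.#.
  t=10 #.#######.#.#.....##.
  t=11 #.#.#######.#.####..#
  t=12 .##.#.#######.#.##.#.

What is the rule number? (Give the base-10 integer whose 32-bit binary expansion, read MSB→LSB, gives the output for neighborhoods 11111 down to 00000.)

4106175003

  #####|#  b31=1 t=3,i=17
  ####.|#  b30=1 t=3,i=19
  ###.#|#  b29=1 t=2,i=4
  ###..|#  b28=1 t=1,i=7
  ##.##|.  b27=0 t=1,i=13
  ##.#.|#  b26=1 t=2,i=17
  ##..#|.  b25=0 t=1,i=17
  ##...|.  b24=0 t=0,i=4
  #.###|#  b23=1 t=1,i=14
  #.##.|.  b22=0 t=0,i=2
  #.#.#|#  b21=1 t=0,i=0
  #.#..|#  b20=1 t=1,i=0
  #..##|#  b19=1 t=3,i=1
  #..#.|#  b18=1 t=0,i=16
  #...#|#  b17=1 t=1,i=9
  #....|#  b16=1 t=0,i=5
  .####|.  b15=0 t=3,i=16
  .###.|#  b14=1 t=1,i=6
  .##.#|.  b13=0 t=1,i=12
  .##..|.  b12=0 t=0,i=3
  .#.##|.  b11=0 t=0,i=1
  .#.#.|.  b10=0 t=0,i=18
  .#..#|#  b9=1 t=0,i=15
  .#...|.  b8=0 t=1,i=1
  ..###|.  b7=0 t=1,i=5
  ..##.|.  b6=0 t=0,i=8
  ..#.#|.  b5=0 t=0,i=17
  ..#..|#  b4=1 t=0,i=14
  ...##|#  b3=1 t=0,i=7
  ...#.|.  b2=0 t=0,i=13
  ....#|#  b1=1 t=0,i=6
  .....|#  b0=1 t=3,i=7
  bits 11110100101111110100001000011011 = 4106175003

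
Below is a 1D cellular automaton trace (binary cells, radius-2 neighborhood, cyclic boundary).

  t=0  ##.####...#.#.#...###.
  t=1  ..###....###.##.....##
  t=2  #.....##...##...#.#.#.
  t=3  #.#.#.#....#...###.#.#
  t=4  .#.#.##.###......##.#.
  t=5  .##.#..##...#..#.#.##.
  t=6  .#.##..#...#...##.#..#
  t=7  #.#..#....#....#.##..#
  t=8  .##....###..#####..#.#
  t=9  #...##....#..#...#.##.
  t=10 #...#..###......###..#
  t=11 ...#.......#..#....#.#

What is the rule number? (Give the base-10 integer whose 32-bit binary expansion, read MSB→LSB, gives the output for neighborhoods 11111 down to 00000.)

781290598

  nb #####: next=.  (t=8,i=14, bit31=0)
  nb ####.: next=.  (t=0,i=5, bit30=0)
  nb ###.#: next=#  (t=0,i=20, bit29=1)
  nb ###..: next=.  (t=0,i=6, bit28=0)
  nb ##.##: next=#  (t=0,i=2, bit27=1)
  nb ##.#.: next=#  (t=3,i=1, bit26=1)
  nb ##..#: next=#  (t=1,i=0, bit25=1)
  nb ##...: next=.  (t=0,i=7, bit24=0)
  nb #.###: next=#  (t=0,i=3, bit23=1)
  nb #.##.: next=.  (t=0,i=0, bit22=0)
  nb #.#.#: next=.  (t=0,i=12, bit21=0)
  nb #.#..: next=#  (t=0,i=14, bit20=1)
  nb #..##: next=.  (t=1,i=1, bit19=0)
  nb #..#.: next=.  (t=4,i=0, bit18=0)
  nb #...#: next=.  (t=0,i=8, bit17=0)
  nb #....: next=#  (t=1,i=6, bit16=1)
  nb .####: next=#  (t=0,i=4, bit15=1)
  nb .###.: next=.  (t=0,i=19, bit14=0)
  nb .##.#: next=.  (t=0,i=1, bit13=0)
  nb .##..: next=.  (t=1,i=14, bit12=0)
  nb .#.##: next=#  (t=3,i=20, bit11=1)
  nb .#.#.: next=#  (t=0,i=11, bit10=1)
  nb .#..#: next=.  (t=4,i=21, bit9=0)
  nb .#...: next=.  (t=0,i=15, bit8=0)
  nb ..###: next=.  (t=0,i=18, bit7=0)
  nb ..##.: next=#  (t=1,i=20, bit6=1)
  nb ..#.#: next=#  (t=0,i=10, bit5=1)
  nb ..#..: next=.  (t=3,i=11, bit4=0)
  nb ...##: next=.  (t=0,i=17, bit3=0)
  nb ...#.: next=#  (t=0,i=9, bit2=1)
  nb ....#: next=#  (t=1,i=7, bit1=1)
  nb .....: next=.  (t=1,i=17, bit0=0)
  bits 00101110100100011000110001100110 = 781290598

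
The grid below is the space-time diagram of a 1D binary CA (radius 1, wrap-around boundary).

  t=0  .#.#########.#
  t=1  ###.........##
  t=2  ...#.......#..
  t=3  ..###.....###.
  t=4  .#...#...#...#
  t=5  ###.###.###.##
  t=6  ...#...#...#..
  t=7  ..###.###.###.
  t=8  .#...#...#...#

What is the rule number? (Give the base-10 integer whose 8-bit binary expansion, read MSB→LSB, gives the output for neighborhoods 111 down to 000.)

54

  ###|.  b7=0 t=0,i=4
  ##.|.  b6=0 t=0,i=11
  #.#|#  b5=1 t=0,i=0
  #..|#  b4=1 t=1,i=3
  .##|.  b3=0 t=0,i=3
  .#.|#  b2=1 t=0,i=1
  ..#|#  b1=1 t=1,i=11
  ...|.  b0=0 t=1,i=4
  bits 00110110 = 54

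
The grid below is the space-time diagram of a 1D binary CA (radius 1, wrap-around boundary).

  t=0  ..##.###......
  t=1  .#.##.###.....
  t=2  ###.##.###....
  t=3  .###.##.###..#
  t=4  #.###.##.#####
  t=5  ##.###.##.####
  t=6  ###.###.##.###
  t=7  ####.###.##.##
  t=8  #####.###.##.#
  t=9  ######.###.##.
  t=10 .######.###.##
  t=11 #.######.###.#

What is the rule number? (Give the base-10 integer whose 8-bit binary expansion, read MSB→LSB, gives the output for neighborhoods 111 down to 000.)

246

  ### -> #   bit 7 = 1  t=0,i=6
  ##. -> #   bit 6 = 1  t=0,i=3
  #.# -> #   bit 5 = 1  t=0,i=4
  #.. -> #   bit 4 = 1  t=0,i=8
  .## -> .   bit 3 = 0  t=0,i=2
  .#. -> #   bit 2 = 1  t=1,i=1
  ..# -> #   bit 1 = 1  t=0,i=1
  ... -> .   bit 0 = 0  t=0,i=0
  bits 11110110 = 246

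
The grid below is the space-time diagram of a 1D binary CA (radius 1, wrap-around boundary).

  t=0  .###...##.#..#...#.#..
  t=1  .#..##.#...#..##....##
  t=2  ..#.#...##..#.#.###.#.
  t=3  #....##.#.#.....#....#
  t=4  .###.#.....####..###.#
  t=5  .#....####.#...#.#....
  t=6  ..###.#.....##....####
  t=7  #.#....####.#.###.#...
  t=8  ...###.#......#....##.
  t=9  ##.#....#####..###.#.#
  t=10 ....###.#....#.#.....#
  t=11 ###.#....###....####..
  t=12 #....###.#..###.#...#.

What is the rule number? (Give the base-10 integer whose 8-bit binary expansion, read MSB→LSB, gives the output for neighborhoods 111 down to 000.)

  [7] ### => .  t=0,i=2
  [6] ##. => .  t=0,i=3
  [5] #.# => .  t=0,i=9
  [4] #.. => #  t=0,i=4
  [3] .## => #  t=0,i=1
  [2] .#. => .  t=0,i=10
  [1] ..# => .  t=0,i=0
  [0] ... => #  t=0,i=5
  bits 00011001 = 25

25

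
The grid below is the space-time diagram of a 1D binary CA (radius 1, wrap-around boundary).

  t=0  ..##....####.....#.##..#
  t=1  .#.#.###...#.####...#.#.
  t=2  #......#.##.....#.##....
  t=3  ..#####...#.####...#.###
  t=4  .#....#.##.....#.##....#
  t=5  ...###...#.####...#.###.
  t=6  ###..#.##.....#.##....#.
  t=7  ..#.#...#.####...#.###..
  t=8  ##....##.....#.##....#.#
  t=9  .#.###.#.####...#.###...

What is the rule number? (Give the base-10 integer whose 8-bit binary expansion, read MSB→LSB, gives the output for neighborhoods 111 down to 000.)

67

  [7] ### => .  t=0,i=9
  [6] ##. => #  t=0,i=3
  [5] #.# => .  t=0,i=18
  [4] #.. => .  t=0,i=0
  [3] .## => .  t=0,i=2
  [2] .#. => .  t=0,i=17
  [1] ..# => #  t=0,i=1
  [0] ... => #  t=0,i=5
  bits 01000011 = 67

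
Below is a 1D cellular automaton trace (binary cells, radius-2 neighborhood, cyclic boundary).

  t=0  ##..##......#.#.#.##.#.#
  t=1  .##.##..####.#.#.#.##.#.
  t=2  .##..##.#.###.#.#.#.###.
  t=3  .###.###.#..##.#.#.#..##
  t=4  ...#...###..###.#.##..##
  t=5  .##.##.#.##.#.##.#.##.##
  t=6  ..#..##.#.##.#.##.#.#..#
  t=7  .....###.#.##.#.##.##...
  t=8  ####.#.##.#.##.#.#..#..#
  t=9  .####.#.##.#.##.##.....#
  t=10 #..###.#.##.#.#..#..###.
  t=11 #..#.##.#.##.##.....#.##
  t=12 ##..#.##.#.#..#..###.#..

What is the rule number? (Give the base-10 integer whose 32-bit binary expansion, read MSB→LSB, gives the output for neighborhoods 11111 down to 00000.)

  [31] ##### => #  t=8,i=1
  [30] ####. => #  t=1,i=10
  [29] ###.# => #  t=1,i=11
  [28] ###.. => #  t=0,i=1
  [27] ##.## => .  t=1,i=3
  [26] ##.#. => #  t=0,i=20
  [25] ##..# => #  t=0,i=2
  [24] ##... => .  t=0,i=6
  [23] #.### => .  t=0,i=23
  [22] #.##. => .  t=0,i=18
  [21] #.#.# => .  t=0,i=14
  [20] #.#.. => #  t=1,i=22
  [19] #..## => .  t=0,i=3
  [18] #..#. => .  t=6,i=1
  [17] #...# => #  t=4,i=1
  [16] #.... => .  t=0,i=7
  [15] .#### => .  t=1,i=9
  [14] .###. => .  t=0,i=0
  [13] .##.# => #  t=0,i=19
  [12] .##.. => #  t=0,i=5
  [11] .#.## => #  t=0,i=17
  [10] .#.#. => #  t=0,i=13
  [9] .#..# => .  t=1,i=23
  [8] .#... => #  t=4,i=4
  [7] ..### => #  t=1,i=8
  [6] ..##. => #  t=0,i=4
  [5] ..#.# => .  t=0,i=12
  [4] ..#.. => .  t=4,i=3
  [3] ...## => .  t=4,i=6
  [2] ...#. => #  t=0,i=11
  [1] ....# => #  t=0,i=10
  [0] ..... => #  t=0,i=8
  bits 11110110000100100011110111000111 = 4128390599

4128390599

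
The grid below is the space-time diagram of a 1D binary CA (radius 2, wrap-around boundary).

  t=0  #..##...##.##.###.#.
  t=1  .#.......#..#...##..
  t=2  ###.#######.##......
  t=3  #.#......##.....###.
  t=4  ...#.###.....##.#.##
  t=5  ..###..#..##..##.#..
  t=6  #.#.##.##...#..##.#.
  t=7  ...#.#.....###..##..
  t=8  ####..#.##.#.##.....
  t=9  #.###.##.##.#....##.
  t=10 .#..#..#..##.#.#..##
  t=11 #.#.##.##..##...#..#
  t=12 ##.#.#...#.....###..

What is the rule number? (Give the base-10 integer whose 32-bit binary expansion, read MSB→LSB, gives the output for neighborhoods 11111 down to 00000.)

  #####|.  b31=0 t=2,i=6
  ####.|#  b30=1 t=2,i=9
  ###.#|#  b29=1 t=0,i=16
  ###..|#  b28=1 t=4,i=7
  ##.##|.  b27=0 t=0,i=10
  ##.#.|#  b26=1 t=0,i=17
  ##..#|#  b25=1 t=5,i=5
  ##...|.  b24=0 t=0,i=5
  #.###|.  b23=0 t=0,i=14
  #.##.|.  b22=0 t=0,i=11
  #.#.#|.  b21=0 t=0,i=18
  #.#..|.  b20=0 t=0,i=0
  #..##|.  b19=0 t=0,i=2
  #..#.|.  b18=0 t=1,i=11
  #...#|.  b17=0 t=0,i=6
  #....|.  b16=0 t=1,i=3
  .####|.  b15=0 t=2,i=5
  .###.|.  b14=0 t=0,i=15
  .##.#|#  b13=1 t=0,i=9
  .##..|.  b12=0 t=0,i=4
  .#.##|#  b11=1 t=4,i=4
  .#.#.|.  b10=0 t=0,i=19
  .#..#|#  b9=1 t=0,i=1
  .#...|#  b8=1 t=1,i=2
  ..###|#  b7=1 t=2,i=0
  ..##.|.  b6=0 t=0,i=3
  ..#.#|#  b5=1 t=4,i=3
  ..#..|#  b4=1 t=1,i=1
  ...##|.  b3=0 t=0,i=7
  ...#.|#  b2=1 t=1,i=0
  ....#|#  b1=1 t=1,i=7
  .....|#  b0=1 t=1,i=4
  bits 01110110000000000010101110110111 = 1979722679

1979722679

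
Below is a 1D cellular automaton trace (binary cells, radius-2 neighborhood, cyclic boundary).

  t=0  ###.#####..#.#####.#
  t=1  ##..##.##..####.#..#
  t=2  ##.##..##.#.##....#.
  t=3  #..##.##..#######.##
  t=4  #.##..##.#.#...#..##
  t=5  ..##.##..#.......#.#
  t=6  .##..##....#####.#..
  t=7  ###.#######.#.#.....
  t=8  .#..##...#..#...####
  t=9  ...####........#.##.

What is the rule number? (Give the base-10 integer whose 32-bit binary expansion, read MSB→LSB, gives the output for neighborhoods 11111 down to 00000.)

  ##### -> .   bit 31 = 0  t=0,i=6
  ####. -> #   bit 30 = 1  t=0,i=1
  ###.# -> .   bit 29 = 0  t=0,i=2
  ###.. -> #   bit 28 = 1  t=0,i=8
  ##.## -> .   bit 27 = 0  t=0,i=3
  ##.#. -> .   bit 26 = 0  t=1,i=15
  ##..# -> .   bit 25 = 0  t=0,i=9
  ##... -> #   bit 24 = 1  t=2,i=14
  #.### -> #   bit 23 = 1  t=0,i=4
  #.##. -> #   bit 22 = 1  t=1,i=7
  #.#.# -> #   bit 21 = 1  t=2,i=10
  #.#.. -> .   bit 20 = 0  t=1,i=16
  #..## -> #   bit 19 = 1  t=1,i=3
  #..#. -> .   bit 18 = 0  t=0,i=10
  #...# -> .   bit 17 = 0  t=4,i=13
  #.... -> #   bit 16 = 1  t=2,i=15
  .#### -> #   bit 15 = 1  t=0,i=0
  .###. -> #   bit 14 = 1  t=1,i=0
  .##.# -> .   bit 13 = 0  t=1,i=5
  .##.. -> #   bit 12 = 1  t=1,i=8
  .#.## -> #   bit 11 = 1  t=0,i=12
  .#.#. -> .   bit 10 = 0  t=4,i=10
  .#..# -> .   bit 9 = 0  t=1,i=17
  .#... -> .   bit 8 = 0  t=4,i=12
  ..### -> .   bit 7 = 0  t=1,i=11
  ..##. -> #   bit 6 = 1  t=1,i=4
  ..#.# -> #   bit 5 = 1  t=0,i=11
  ..#.. -> .   bit 4 = 0  t=4,i=15
  ...## -> #   bit 3 = 1  t=6,i=0
  ...#. -> .   bit 2 = 0  t=2,i=17
  ....# -> #   bit 1 = 1  t=2,i=16
  ..... -> #   bit 0 = 1  t=5,i=12
  bits 01010001111010011101100001101011 = 1374279787

1374279787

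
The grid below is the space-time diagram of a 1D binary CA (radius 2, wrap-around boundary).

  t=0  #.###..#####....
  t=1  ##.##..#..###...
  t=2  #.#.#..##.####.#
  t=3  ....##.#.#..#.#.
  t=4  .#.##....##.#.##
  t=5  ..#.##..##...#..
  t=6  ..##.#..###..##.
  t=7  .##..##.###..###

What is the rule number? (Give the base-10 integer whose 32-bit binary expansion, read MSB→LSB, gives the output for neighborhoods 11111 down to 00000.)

  nb #####: next=.  (t=0,i=9, bit31=0)
  nb ####.: next=#  (t=0,i=10, bit30=1)
  nb ###.#: next=.  (t=2,i=13, bit29=0)
  nb ###..: next=#  (t=0,i=4, bit28=1)
  nb ##.##: next=#  (t=1,i=2, bit27=1)
  nb ##.#.: next=.  (t=2,i=1, bit26=0)
  nb ##..#: next=.  (t=0,i=5, bit25=0)
  nb ##...: next=#  (t=0,i=12, bit24=1)
  nb #.###: next=.  (t=0,i=2, bit23=0)
  nb #.##.: next=.  (t=1,i=3, bit22=0)
  nb #.#.#: next=.  (t=2,i=2, bit21=0)
  nb #.#..: next=#  (t=2,i=4, bit20=1)
  nb #..##: next=.  (t=0,i=6, bit19=0)
  nb #..#.: next=.  (t=1,i=6, bit18=0)
  nb #...#: next=.  (t=1,i=14, bit17=0)
  nb #....: next=.  (t=0,i=13, bit16=0)
  nb .####: next=.  (t=0,i=8, bit15=0)
  nb .###.: next=#  (t=0,i=3, bit14=1)
  nb .##.#: next=.  (t=1,i=1, bit13=0)
  nb .##..: next=#  (t=1,i=4, bit12=1)
  nb .#.##: next=#  (t=0,i=1, bit11=1)
  nb .#.#.: next=.  (t=2,i=3, bit10=0)
  nb .#..#: next=#  (t=1,i=8, bit9=1)
  nb .#...: next=#  (t=3,i=15, bit8=1)
  nb ..###: next=#  (t=0,i=7, bit7=1)
  nb ..##.: next=#  (t=1,i=0, bit6=1)
  nb ..#.#: next=#  (t=0,i=0, bit5=1)
  nb ..#..: next=#  (t=1,i=7, bit4=1)
  nb ...##: next=#  (t=1,i=15, bit3=1)
  nb ...#.: next=.  (t=0,i=15, bit2=0)
  nb ....#: next=.  (t=0,i=14, bit1=0)
  nb .....: next=#  (t=3,i=1, bit0=1)
  bits 01011001000100000101101111111001 = 1494244345

1494244345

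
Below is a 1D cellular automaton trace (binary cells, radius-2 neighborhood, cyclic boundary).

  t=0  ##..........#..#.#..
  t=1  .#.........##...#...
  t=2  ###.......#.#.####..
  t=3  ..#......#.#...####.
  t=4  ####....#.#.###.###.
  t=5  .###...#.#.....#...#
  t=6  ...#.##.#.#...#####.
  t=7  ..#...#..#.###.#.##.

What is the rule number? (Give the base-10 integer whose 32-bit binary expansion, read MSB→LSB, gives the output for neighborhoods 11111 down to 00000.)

  [31] ##### => .  t=6,i=16
  [30] ####. => #  t=2,i=16
  [29] ###.# => .  t=4,i=14
  [28] ###.. => #  t=2,i=2
  [27] ##.## => #  t=4,i=15
  [26] ##.#. => .  t=6,i=7
  [25] ##..# => #  t=2,i=18
  [24] ##... => .  t=0,i=2
  [23] #.### => .  t=2,i=14
  [22] #.##. => .  t=6,i=5
  [21] #.#.# => .  t=2,i=12
  [20] #.#.. => .  t=0,i=17
  [19] #..## => .  t=0,i=19
  [18] #..#. => .  t=0,i=14
  [17] #...# => #  t=1,i=14
  [16] #.... => .  t=0,i=3
  [15] .#### => #  t=2,i=15
  [14] .###. => .  t=2,i=1
  [13] .##.# => #  t=6,i=6
  [12] .##.. => #  t=0,i=1
  [11] .#.## => .  t=2,i=13
  [10] .#.#. => #  t=0,i=16
  [9] .#..# => .  t=0,i=13
  [8] .#... => #  t=1,i=2
  [7] ..### => .  t=2,i=0
  [6] ..##. => .  t=0,i=0
  [5] ..#.# => .  t=0,i=15
  [4] ..#.. => #  t=0,i=12
  [3] ...## => #  t=1,i=10
  [2] ...#. => #  t=0,i=11
  [1] ....# => .  t=0,i=10
  [0] ..... => .  t=0,i=4
  bits 01011010000000101011010100011100 = 1510126876

1510126876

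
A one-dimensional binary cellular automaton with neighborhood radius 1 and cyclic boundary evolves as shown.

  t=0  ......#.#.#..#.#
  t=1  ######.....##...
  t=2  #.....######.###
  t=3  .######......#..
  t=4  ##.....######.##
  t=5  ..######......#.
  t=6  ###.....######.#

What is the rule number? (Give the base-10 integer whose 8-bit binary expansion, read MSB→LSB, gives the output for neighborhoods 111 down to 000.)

  nb ###: next=.  (t=1,i=1, bit7=0)
  nb ##.: next=.  (t=1,i=5, bit6=0)
  nb #.#: next=.  (t=0,i=7, bit5=0)
  nb #..: next=#  (t=0,i=0, bit4=1)
  nb .##: next=#  (t=1,i=0, bit3=1)
  nb .#.: next=.  (t=0,i=6, bit2=0)
  nb ..#: next=#  (t=0,i=5, bit1=1)
  nb ...: next=#  (t=0,i=1, bit0=1)
  bits 00011011 = 27

27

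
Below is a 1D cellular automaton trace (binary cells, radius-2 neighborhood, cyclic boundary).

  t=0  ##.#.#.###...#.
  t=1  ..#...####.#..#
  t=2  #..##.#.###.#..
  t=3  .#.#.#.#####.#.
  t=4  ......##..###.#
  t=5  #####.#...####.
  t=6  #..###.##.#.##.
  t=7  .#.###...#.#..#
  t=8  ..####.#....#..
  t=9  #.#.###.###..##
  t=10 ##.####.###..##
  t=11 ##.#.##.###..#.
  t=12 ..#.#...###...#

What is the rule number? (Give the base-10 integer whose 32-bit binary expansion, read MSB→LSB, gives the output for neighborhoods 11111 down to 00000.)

1954761667

  [31] ##### => .  t=3,i=9
  [30] ####. => #  t=1,i=8
  [29] ###.# => #  t=1,i=9
  [28] ###.. => #  t=0,i=9
  [27] ##.## => .  t=5,i=14
  [26] ##.#. => #  t=0,i=2
  [25] ##..# => .  t=4,i=8
  [24] ##... => .  t=0,i=10
  [23] #.### => #  t=0,i=7
  [22] #.##. => .  t=0,i=0
  [21] #.#.# => .  t=0,i=3
  [20] #.#.. => .  t=1,i=11
  [19] #..## => .  t=2,i=2
  [18] #..#. => .  t=1,i=1
  [17] #...# => #  t=0,i=11
  [16] #.... => #  t=4,i=1
  [15] .#### => .  t=1,i=7
  [14] .###. => #  t=0,i=8
  [13] .##.# => .  t=0,i=1
  [12] .##.. => .  t=4,i=7
  [11] .#.## => #  t=0,i=6
  [10] .#.#. => .  t=0,i=4
  [9] .#..# => #  t=1,i=0
  [8] .#... => #  t=1,i=3
  [7] ..### => #  t=1,i=6
  [6] ..##. => #  t=2,i=3
  [5] ..#.# => .  t=0,i=13
  [4] ..#.. => .  t=1,i=2
  [3] ...## => .  t=1,i=5
  [2] ...#. => .  t=0,i=12
  [1] ....# => #  t=4,i=4
  [0] ..... => #  t=4,i=2
  bits 01110100100000110100101111000011 = 1954761667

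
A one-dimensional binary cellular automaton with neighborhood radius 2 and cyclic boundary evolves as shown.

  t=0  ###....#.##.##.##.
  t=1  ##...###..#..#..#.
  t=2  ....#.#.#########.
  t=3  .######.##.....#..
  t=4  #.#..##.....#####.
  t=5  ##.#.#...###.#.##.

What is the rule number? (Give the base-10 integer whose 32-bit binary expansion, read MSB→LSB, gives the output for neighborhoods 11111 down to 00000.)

1654974335

  ##### -> .   bit 31 = 0  t=2,i=10
  ####. -> #   bit 30 = 1  t=2,i=15
  ###.# -> #   bit 29 = 1  t=3,i=6
  ###.. -> .   bit 28 = 0  t=0,i=2
  ##.## -> .   bit 27 = 0  t=0,i=11
  ##.#. -> .   bit 26 = 0  t=4,i=17
  ##..# -> #   bit 25 = 1  t=1,i=8
  ##... -> .   bit 24 = 0  t=0,i=3
  #.### -> #   bit 23 = 1  t=0,i=0
  #.##. -> .   bit 22 = 0  t=0,i=9
  #.#.# -> #   bit 21 = 1  t=2,i=6
  #.#.. -> .   bit 20 = 0  t=4,i=2
  #..## -> .   bit 19 = 0  t=4,i=4
  #..#. -> #   bit 18 = 1  t=1,i=9
  #...# -> .   bit 17 = 0  t=1,i=3
  #.... -> .   bit 16 = 0  t=0,i=4
  .#### -> #   bit 15 = 1  t=2,i=9
  .###. -> #   bit 14 = 1  t=0,i=1
  .##.# -> #   bit 13 = 1  t=0,i=10
  .##.. -> .   bit 12 = 0  t=1,i=1
  .#.## -> .   bit 11 = 0  t=0,i=8
  .#.#. -> #   bit 10 = 1  t=2,i=5
  .#..# -> #   bit 9 = 1  t=1,i=11
  .#... -> #   bit 8 = 1  t=3,i=16
  ..### -> .   bit 7 = 0  t=1,i=5
  ..##. -> #   bit 6 = 1  t=4,i=5
  ..#.# -> #   bit 5 = 1  t=0,i=7
  ..#.. -> #   bit 4 = 1  t=1,i=10
  ...## -> #   bit 3 = 1  t=1,i=4
  ...#. -> #   bit 2 = 1  t=0,i=6
  ....# -> #   bit 1 = 1  t=0,i=5
  ..... -> #   bit 0 = 1  t=2,i=1
  bits 01100010101001001110011101111111 = 1654974335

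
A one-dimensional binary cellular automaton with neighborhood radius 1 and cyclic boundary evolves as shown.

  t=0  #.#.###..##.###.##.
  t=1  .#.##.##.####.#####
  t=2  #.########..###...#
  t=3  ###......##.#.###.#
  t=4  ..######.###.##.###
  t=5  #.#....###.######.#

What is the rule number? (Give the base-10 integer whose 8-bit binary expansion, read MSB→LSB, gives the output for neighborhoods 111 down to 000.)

121

  [7] ### => .  t=0,i=5
  [6] ##. => #  t=0,i=6
  [5] #.# => #  t=0,i=1
  [4] #.. => #  t=0,i=7
  [3] .## => #  t=0,i=4
  [2] .#. => .  t=0,i=0
  [1] ..# => .  t=0,i=8
  [0] ... => #  t=2,i=16
  bits 01111001 = 121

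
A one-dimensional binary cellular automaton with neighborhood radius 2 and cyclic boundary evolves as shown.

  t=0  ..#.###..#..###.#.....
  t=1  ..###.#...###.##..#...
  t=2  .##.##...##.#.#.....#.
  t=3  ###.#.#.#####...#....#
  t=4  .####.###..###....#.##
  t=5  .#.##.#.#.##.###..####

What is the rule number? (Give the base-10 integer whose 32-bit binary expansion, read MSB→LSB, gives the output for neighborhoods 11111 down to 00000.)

  [31] ##### => .  t=3,i=10
  [30] ####. => #  t=3,i=1
  [29] ###.# => #  t=0,i=14
  [28] ###.. => #  t=0,i=6
  [27] ##.## => .  t=1,i=13
  [26] ##.#. => #  t=0,i=15
  [25] ##..# => .  t=0,i=7
  [24] ##... => #  t=2,i=6
  [23] #.### => #  t=0,i=4
  [22] #.##. => #  t=1,i=14
  [21] #.#.# => #  t=2,i=12
  [20] #.#.. => .  t=0,i=16
  [19] #..## => #  t=0,i=11
  [18] #..#. => .  t=0,i=8
  [17] #...# => .  t=1,i=8
  [16] #.... => #  t=0,i=18
  [15] .#### => .  t=3,i=0
  [14] .###. => .  t=0,i=5
  [13] .##.# => #  t=2,i=2
  [12] .##.. => .  t=1,i=15
  [11] .#.## => #  t=0,i=3
  [10] .#.#. => .  t=2,i=13
  [9] .#..# => #  t=0,i=10
  [8] .#... => .  t=0,i=17
  [7] ..### => #  t=0,i=12
  [6] ..##. => #  t=2,i=1
  [5] ..#.# => #  t=0,i=2
  [4] ..#.. => .  t=0,i=9
  [3] ...## => #  t=1,i=1
  [2] ...#. => .  t=0,i=1
  [1] ....# => .  t=0,i=0
  [0] ..... => .  t=0,i=19
  bits 01110101111010010010101011101000 = 1978215144

1978215144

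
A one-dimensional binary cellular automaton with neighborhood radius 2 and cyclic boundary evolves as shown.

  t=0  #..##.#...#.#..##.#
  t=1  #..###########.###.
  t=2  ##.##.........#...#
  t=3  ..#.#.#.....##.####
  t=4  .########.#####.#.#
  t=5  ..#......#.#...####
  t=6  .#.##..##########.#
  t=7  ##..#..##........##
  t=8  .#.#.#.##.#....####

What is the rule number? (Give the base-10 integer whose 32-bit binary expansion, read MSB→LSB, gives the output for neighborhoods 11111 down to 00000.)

  nb #####: next=.  (t=1,i=5, bit31=0)
  nb ####.: next=.  (t=1,i=12, bit30=0)
  nb ###.#: next=.  (t=1,i=13, bit29=0)
  nb ###..: next=#  (t=3,i=18, bit28=1)
  nb ##.##: next=#  (t=0,i=17, bit27=1)
  nb ##.#.: next=#  (t=0,i=5, bit26=1)
  nb ##..#: next=.  (t=0,i=1, bit25=0)
  nb ##...: next=.  (t=2,i=5, bit24=0)
  nb #.###: next=.  (t=1,i=15, bit23=0)
  nb #.##.: next=.  (t=0,i=18, bit22=0)
  nb #.#.#: next=#  (t=3,i=4, bit21=1)
  nb #.#..: next=#  (t=0,i=6, bit20=1)
  nb #..##: next=.  (t=0,i=2, bit19=0)
  nb #..#.: next=#  (t=3,i=1, bit18=1)
  nb #...#: next=#  (t=0,i=8, bit17=1)
  nb #....: next=#  (t=2,i=6, bit16=1)
  nb .####: next=#  (t=1,i=4, bit15=1)
  nb .###.: next=.  (t=1,i=16, bit14=0)
  nb .##.#: next=#  (t=0,i=4, bit13=1)
  nb .##..: next=#  (t=0,i=0, bit12=1)
  nb .#.##: next=.  (t=4,i=0, bit11=0)
  nb .#.#.: next=#  (t=0,i=11, bit10=1)
  nb .#..#: next=#  (t=0,i=13, bit9=1)
  nb .#...: next=#  (t=0,i=7, bit8=1)
  nb ..###: next=#  (t=1,i=3, bit7=1)
  nb ..##.: next=#  (t=0,i=3, bit6=1)
  nb ..#.#: next=#  (t=0,i=10, bit5=1)
  nb ..#..: next=.  (t=2,i=14, bit4=0)
  nb ...##: next=#  (t=2,i=17, bit3=1)
  nb ...#.: next=#  (t=0,i=9, bit2=1)
  nb ....#: next=#  (t=2,i=12, bit1=1)
  nb .....: next=.  (t=2,i=7, bit0=0)
  bits 00011100001101111011011111101110 = 473413614

473413614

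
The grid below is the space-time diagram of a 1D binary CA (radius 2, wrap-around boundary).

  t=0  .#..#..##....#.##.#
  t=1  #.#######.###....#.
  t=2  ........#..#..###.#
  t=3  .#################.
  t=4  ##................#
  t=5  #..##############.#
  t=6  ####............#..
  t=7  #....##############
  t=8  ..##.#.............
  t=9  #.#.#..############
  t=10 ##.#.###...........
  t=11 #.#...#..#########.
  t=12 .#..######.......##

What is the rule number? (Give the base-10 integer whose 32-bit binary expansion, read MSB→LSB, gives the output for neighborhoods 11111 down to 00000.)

  #####|.  b31=0 t=1,i=4
  ####.|.  b30=0 t=1,i=7
  ###.#|#  b29=1 t=1,i=8
  ###..|.  b28=0 t=1,i=12
  ##.##|.  b27=0 t=1,i=9
  ##.#.|#  b26=1 t=0,i=17
  ##..#|#  b25=1 t=3,i=18
  ##...|.  b24=0 t=0,i=9
  #.###|.  b23=0 t=1,i=2
  #.##.|.  b22=0 t=0,i=15
  #.#.#|.  b21=0 t=0,i=18
  #.#..|.  b20=0 t=0,i=1
  #..##|#  b19=1 t=0,i=6
  #..#.|#  b18=1 t=0,i=3
  #...#|#  b17=1 t=11,i=4
  #....|#  b16=1 t=0,i=10
  .####|.  b15=0 t=1,i=3
  .###.|#  b14=1 t=1,i=11
  .##.#|.  b13=0 t=0,i=16
  .##..|#  b12=1 t=0,i=8
  .#.##|.  b11=0 t=0,i=14
  .#.#.|#  b10=1 t=0,i=0
  .#..#|#  b9=1 t=0,i=2
  .#...|.  b8=0 t=2,i=0
  ..###|#  b7=1 t=2,i=14
  ..##.|#  b6=1 t=0,i=7
  ..#.#|.  b5=0 t=0,i=13
  ..#..|#  b4=1 t=0,i=4
  ...##|.  b3=0 t=4,i=17
  ...#.|#  b2=1 t=0,i=12
  ....#|#  b1=1 t=0,i=11
  .....|#  b0=1 t=2,i=2
  bits 00100110000011110101011011010111 = 638539479

638539479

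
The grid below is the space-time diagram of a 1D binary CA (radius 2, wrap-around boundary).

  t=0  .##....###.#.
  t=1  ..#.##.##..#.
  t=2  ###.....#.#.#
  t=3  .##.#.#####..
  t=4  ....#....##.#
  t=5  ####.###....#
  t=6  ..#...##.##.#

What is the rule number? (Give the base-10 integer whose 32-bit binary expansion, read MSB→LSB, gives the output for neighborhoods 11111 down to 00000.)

  ##### -> .   bit 31 = 0  t=3,i=8
  ####. -> #   bit 30 = 1  t=2,i=1
  ###.# -> .   bit 29 = 0  t=0,i=9
  ###.. -> #   bit 28 = 1  t=2,i=2
  ##.## -> .   bit 27 = 0  t=1,i=6
  ##.#. -> .   bit 26 = 0  t=0,i=10
  ##..# -> .   bit 25 = 0  t=1,i=9
  ##... -> .   bit 24 = 0  t=0,i=3
  #.### -> .   bit 23 = 0  t=2,i=12
  #.##. -> .   bit 22 = 0  t=1,i=4
  #.#.# -> #   bit 21 = 1  t=2,i=10
  #.#.. -> #   bit 20 = 1  t=0,i=11
  #..## -> .   bit 19 = 0  t=0,i=0
  #..#. -> #   bit 18 = 1  t=1,i=10
  #...# -> #   bit 17 = 1  t=1,i=0
  #.... -> #   bit 16 = 1  t=0,i=4
  .#### -> .   bit 15 = 0  t=2,i=0
  .###. -> #   bit 14 = 1  t=0,i=8
  .##.# -> .   bit 13 = 0  t=1,i=5
  .##.. -> #   bit 12 = 1  t=0,i=2
  .#.## -> .   bit 11 = 0  t=1,i=3
  .#.#. -> #   bit 10 = 1  t=2,i=9
  .#..# -> .   bit 9 = 0  t=0,i=12
  .#... -> #   bit 8 = 1  t=1,i=12
  ..### -> #   bit 7 = 1  t=0,i=7
  ..##. -> .   bit 6 = 0  t=0,i=1
  ..#.# -> #   bit 5 = 1  t=1,i=2
  ..#.. -> .   bit 4 = 0  t=1,i=11
  ...## -> .   bit 3 = 0  t=0,i=6
  ...#. -> #   bit 2 = 1  t=1,i=1
  ....# -> #   bit 1 = 1  t=0,i=5
  ..... -> .   bit 0 = 0  t=2,i=5
  bits 01010000001101110101010110100110 = 1345803686

1345803686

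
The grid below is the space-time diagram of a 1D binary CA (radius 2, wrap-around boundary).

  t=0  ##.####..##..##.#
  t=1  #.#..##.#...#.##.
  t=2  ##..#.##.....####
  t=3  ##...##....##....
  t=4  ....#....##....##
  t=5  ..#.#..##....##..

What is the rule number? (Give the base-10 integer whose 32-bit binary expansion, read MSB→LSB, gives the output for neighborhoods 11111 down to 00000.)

  #####|.  b31=0 t=2,i=15
  ####.|#  b30=1 t=0,i=5
  ###.#|.  b29=0 t=0,i=1
  ###..|#  b28=1 t=0,i=6
  ##.##|#  b27=1 t=0,i=2
  ##.#.|#  b26=1 t=1,i=7
  ##..#|.  b25=0 t=0,i=7
  ##...|.  b24=0 t=2,i=8
  #.###|.  b23=0 t=0,i=3
  #.##.|#  b22=1 t=1,i=14
  #.#.#|#  b21=1 t=1,i=0
  #.#..|.  b20=0 t=1,i=2
  #..##|#  b19=1 t=0,i=8
  #..#.|.  b18=0 t=2,i=3
  #...#|.  b17=0 t=1,i=10
  #....|.  b16=0 t=2,i=9
  .####|.  b15=0 t=0,i=4
  .###.|#  b14=1 t=0,i=0
  .##.#|#  b13=1 t=0,i=14
  .##..|.  b12=0 t=0,i=10
  .#.##|#  b11=1 t=1,i=13
  .#.#.|#  b10=1 t=1,i=1
  .#..#|.  b9=0 t=1,i=3
  .#...|.  b8=0 t=1,i=9
  ..###|.  b7=0 t=2,i=13
  ..##.|.  b6=0 t=0,i=9
  ..#.#|.  b5=0 t=1,i=12
  ..#..|#  b4=1 t=4,i=4
  ...##|#  b3=1 t=2,i=12
  ...#.|.  b2=0 t=1,i=11
  ....#|#  b1=1 t=2,i=11
  .....|.  b0=0 t=2,i=10
  bits 01011100011010000110110000011010 = 1550347290

1550347290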